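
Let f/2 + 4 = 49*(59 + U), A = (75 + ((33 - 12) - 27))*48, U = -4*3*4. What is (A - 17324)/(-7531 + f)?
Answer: 14012/6461 ≈ 2.1687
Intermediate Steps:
U = -48 (U = -12*4 = -48)
A = 3312 (A = (75 + (21 - 27))*48 = (75 - 6)*48 = 69*48 = 3312)
f = 1070 (f = -8 + 2*(49*(59 - 48)) = -8 + 2*(49*11) = -8 + 2*539 = -8 + 1078 = 1070)
(A - 17324)/(-7531 + f) = (3312 - 17324)/(-7531 + 1070) = -14012/(-6461) = -14012*(-1/6461) = 14012/6461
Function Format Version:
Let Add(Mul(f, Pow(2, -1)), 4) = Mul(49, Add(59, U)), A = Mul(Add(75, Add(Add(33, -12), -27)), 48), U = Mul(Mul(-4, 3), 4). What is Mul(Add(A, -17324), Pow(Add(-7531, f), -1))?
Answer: Rational(14012, 6461) ≈ 2.1687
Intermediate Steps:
U = -48 (U = Mul(-12, 4) = -48)
A = 3312 (A = Mul(Add(75, Add(21, -27)), 48) = Mul(Add(75, -6), 48) = Mul(69, 48) = 3312)
f = 1070 (f = Add(-8, Mul(2, Mul(49, Add(59, -48)))) = Add(-8, Mul(2, Mul(49, 11))) = Add(-8, Mul(2, 539)) = Add(-8, 1078) = 1070)
Mul(Add(A, -17324), Pow(Add(-7531, f), -1)) = Mul(Add(3312, -17324), Pow(Add(-7531, 1070), -1)) = Mul(-14012, Pow(-6461, -1)) = Mul(-14012, Rational(-1, 6461)) = Rational(14012, 6461)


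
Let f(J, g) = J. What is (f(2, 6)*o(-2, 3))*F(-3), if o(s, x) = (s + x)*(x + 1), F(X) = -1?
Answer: -8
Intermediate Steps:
o(s, x) = (1 + x)*(s + x) (o(s, x) = (s + x)*(1 + x) = (1 + x)*(s + x))
(f(2, 6)*o(-2, 3))*F(-3) = (2*(-2 + 3 + 3² - 2*3))*(-1) = (2*(-2 + 3 + 9 - 6))*(-1) = (2*4)*(-1) = 8*(-1) = -8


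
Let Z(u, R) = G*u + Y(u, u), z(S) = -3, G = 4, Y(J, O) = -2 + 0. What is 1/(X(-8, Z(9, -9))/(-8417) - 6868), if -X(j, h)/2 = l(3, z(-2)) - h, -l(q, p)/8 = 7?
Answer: -8417/57808136 ≈ -0.00014560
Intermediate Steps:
Y(J, O) = -2
l(q, p) = -56 (l(q, p) = -8*7 = -56)
Z(u, R) = -2 + 4*u (Z(u, R) = 4*u - 2 = -2 + 4*u)
X(j, h) = 112 + 2*h (X(j, h) = -2*(-56 - h) = 112 + 2*h)
1/(X(-8, Z(9, -9))/(-8417) - 6868) = 1/((112 + 2*(-2 + 4*9))/(-8417) - 6868) = 1/((112 + 2*(-2 + 36))*(-1/8417) - 6868) = 1/((112 + 2*34)*(-1/8417) - 6868) = 1/((112 + 68)*(-1/8417) - 6868) = 1/(180*(-1/8417) - 6868) = 1/(-180/8417 - 6868) = 1/(-57808136/8417) = -8417/57808136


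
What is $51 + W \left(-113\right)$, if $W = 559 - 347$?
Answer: $-23905$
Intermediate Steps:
$W = 212$
$51 + W \left(-113\right) = 51 + 212 \left(-113\right) = 51 - 23956 = -23905$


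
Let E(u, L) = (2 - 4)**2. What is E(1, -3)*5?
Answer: 20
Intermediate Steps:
E(u, L) = 4 (E(u, L) = (-2)**2 = 4)
E(1, -3)*5 = 4*5 = 20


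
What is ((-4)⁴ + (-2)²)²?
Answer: 67600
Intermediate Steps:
((-4)⁴ + (-2)²)² = (256 + 4)² = 260² = 67600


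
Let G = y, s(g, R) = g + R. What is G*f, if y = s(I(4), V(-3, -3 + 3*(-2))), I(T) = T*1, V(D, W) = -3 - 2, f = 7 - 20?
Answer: 13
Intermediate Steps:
f = -13
V(D, W) = -5
I(T) = T
s(g, R) = R + g
y = -1 (y = -5 + 4 = -1)
G = -1
G*f = -1*(-13) = 13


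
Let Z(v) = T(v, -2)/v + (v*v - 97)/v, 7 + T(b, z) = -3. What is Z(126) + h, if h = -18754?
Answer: -2347235/126 ≈ -18629.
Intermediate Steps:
T(b, z) = -10 (T(b, z) = -7 - 3 = -10)
Z(v) = -10/v + (-97 + v²)/v (Z(v) = -10/v + (v*v - 97)/v = -10/v + (v² - 97)/v = -10/v + (-97 + v²)/v)
Z(126) + h = (126 - 107/126) - 18754 = 15769/126 - 18754 = -2347235/126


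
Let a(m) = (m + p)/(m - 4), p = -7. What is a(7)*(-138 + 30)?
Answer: 0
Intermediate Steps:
a(m) = (-7 + m)/(-4 + m) (a(m) = (m - 7)/(m - 4) = (-7 + m)/(-4 + m))
a(7)*(-138 + 30) = ((-7 + 7)/(-4 + 7))*(-138 + 30) = (0/3)*(-108) = ((1/3)*0)*(-108) = 0*(-108) = 0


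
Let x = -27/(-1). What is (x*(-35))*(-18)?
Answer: 17010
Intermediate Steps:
x = 27 (x = -27*(-1) = 27)
(x*(-35))*(-18) = (27*(-35))*(-18) = -945*(-18) = 17010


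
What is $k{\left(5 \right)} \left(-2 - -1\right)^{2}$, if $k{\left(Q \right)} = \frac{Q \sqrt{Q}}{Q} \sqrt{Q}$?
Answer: $5$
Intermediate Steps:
$k{\left(Q \right)} = Q$ ($k{\left(Q \right)} = \frac{Q^{\frac{3}{2}}}{Q} \sqrt{Q} = \sqrt{Q} \sqrt{Q} = Q$)
$k{\left(5 \right)} \left(-2 - -1\right)^{2} = 5 \left(-2 - -1\right)^{2} = 5 \left(-2 + 1\right)^{2} = 5 \left(-1\right)^{2} = 5 \cdot 1 = 5$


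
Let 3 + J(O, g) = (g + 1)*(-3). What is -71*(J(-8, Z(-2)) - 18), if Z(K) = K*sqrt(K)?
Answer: 1704 - 426*I*sqrt(2) ≈ 1704.0 - 602.46*I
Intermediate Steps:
Z(K) = K**(3/2)
J(O, g) = -6 - 3*g (J(O, g) = -3 + (g + 1)*(-3) = -3 + (1 + g)*(-3) = -3 + (-3 - 3*g) = -6 - 3*g)
-71*(J(-8, Z(-2)) - 18) = -71*((-6 - (-6)*I*sqrt(2)) - 18) = -71*((-6 + 6*I*sqrt(2)) - 18) = -71*(-24 + 6*I*sqrt(2)) = 1704 - 426*I*sqrt(2)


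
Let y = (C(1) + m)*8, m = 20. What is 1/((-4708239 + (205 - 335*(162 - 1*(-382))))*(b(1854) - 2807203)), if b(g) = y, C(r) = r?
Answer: 1/13727170277590 ≈ 7.2848e-14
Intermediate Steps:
y = 168 (y = (1 + 20)*8 = 21*8 = 168)
b(g) = 168
1/((-4708239 + (205 - 335*(162 - 1*(-382))))*(b(1854) - 2807203)) = 1/((-4708239 + (205 - 335*(162 - 1*(-382))))*(168 - 2807203)) = 1/((-4708239 + (205 - 335*(162 + 382)))*(-2807035)) = 1/((-4708239 + (205 - 335*544))*(-2807035)) = 1/((-4708239 + (205 - 182240))*(-2807035)) = 1/((-4708239 - 182035)*(-2807035)) = 1/(-4890274*(-2807035)) = 1/13727170277590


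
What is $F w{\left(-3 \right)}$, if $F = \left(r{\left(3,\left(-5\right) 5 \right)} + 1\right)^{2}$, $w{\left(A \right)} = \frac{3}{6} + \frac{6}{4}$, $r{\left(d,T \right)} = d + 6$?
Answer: $200$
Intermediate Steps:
$r{\left(d,T \right)} = 6 + d$
$w{\left(A \right)} = 2$ ($w{\left(A \right)} = 3 \cdot \frac{1}{6} + 6 \cdot \frac{1}{4} = \frac{1}{2} + \frac{3}{2} = 2$)
$F = 100$ ($F = \left(\left(6 + 3\right) + 1\right)^{2} = \left(9 + 1\right)^{2} = 10^{2} = 100$)
$F w{\left(-3 \right)} = 100 \cdot 2 = 200$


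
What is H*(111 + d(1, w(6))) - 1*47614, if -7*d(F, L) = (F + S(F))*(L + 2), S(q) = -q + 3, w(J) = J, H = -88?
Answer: -399562/7 ≈ -57080.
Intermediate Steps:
S(q) = 3 - q
d(F, L) = -6/7 - 3*L/7 (d(F, L) = -(F + (3 - F))*(L + 2)/7 = -3*(2 + L)/7 = -(6 + 3*L)/7 = -6/7 - 3*L/7)
H*(111 + d(1, w(6))) - 1*47614 = -88*(111 + (-6/7 - 3/7*6)) - 1*47614 = -88*(111 + (-6/7 - 18/7)) - 47614 = -88*(111 - 24/7) - 47614 = -88*753/7 - 47614 = -66264/7 - 47614 = -399562/7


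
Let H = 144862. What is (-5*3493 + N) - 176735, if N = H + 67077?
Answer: 17739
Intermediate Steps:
N = 211939 (N = 144862 + 67077 = 211939)
(-5*3493 + N) - 176735 = (-5*3493 + 211939) - 176735 = (-17465 + 211939) - 176735 = 194474 - 176735 = 17739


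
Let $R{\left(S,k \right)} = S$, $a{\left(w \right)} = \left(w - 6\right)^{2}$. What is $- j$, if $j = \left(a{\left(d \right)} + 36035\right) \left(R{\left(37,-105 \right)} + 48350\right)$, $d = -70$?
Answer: $-2023108857$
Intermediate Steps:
$a{\left(w \right)} = \left(-6 + w\right)^{2}$
$j = 2023108857$ ($j = \left(\left(-6 - 70\right)^{2} + 36035\right) \left(37 + 48350\right) = \left(\left(-76\right)^{2} + 36035\right) 48387 = \left(5776 + 36035\right) 48387 = 41811 \cdot 48387 = 2023108857$)
$- j = \left(-1\right) 2023108857 = -2023108857$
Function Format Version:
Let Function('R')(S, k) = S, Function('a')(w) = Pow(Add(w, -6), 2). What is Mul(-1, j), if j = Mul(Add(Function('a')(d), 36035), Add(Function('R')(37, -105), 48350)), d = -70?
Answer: -2023108857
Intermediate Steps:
Function('a')(w) = Pow(Add(-6, w), 2)
j = 2023108857 (j = Mul(Add(Pow(Add(-6, -70), 2), 36035), Add(37, 48350)) = Mul(Add(Pow(-76, 2), 36035), 48387) = Mul(Add(5776, 36035), 48387) = Mul(41811, 48387) = 2023108857)
Mul(-1, j) = Mul(-1, 2023108857) = -2023108857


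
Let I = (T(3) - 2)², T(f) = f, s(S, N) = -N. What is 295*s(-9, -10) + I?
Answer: 2951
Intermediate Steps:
I = 1 (I = (3 - 2)² = 1² = 1)
295*s(-9, -10) + I = 295*(-1*(-10)) + 1 = 295*10 + 1 = 2950 + 1 = 2951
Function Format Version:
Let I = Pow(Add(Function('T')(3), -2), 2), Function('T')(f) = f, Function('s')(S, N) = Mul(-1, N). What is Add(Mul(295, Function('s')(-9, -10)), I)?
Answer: 2951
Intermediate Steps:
I = 1 (I = Pow(Add(3, -2), 2) = Pow(1, 2) = 1)
Add(Mul(295, Function('s')(-9, -10)), I) = Add(Mul(295, Mul(-1, -10)), 1) = Add(Mul(295, 10), 1) = Add(2950, 1) = 2951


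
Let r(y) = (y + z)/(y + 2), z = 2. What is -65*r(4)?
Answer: -65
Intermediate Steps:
r(y) = 1 (r(y) = (y + 2)/(y + 2) = (2 + y)/(2 + y) = 1)
-65*r(4) = -65*1 = -65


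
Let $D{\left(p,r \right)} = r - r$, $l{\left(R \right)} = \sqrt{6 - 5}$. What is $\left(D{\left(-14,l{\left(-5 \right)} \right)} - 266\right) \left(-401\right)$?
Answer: $106666$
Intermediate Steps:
$l{\left(R \right)} = 1$ ($l{\left(R \right)} = \sqrt{1} = 1$)
$D{\left(p,r \right)} = 0$
$\left(D{\left(-14,l{\left(-5 \right)} \right)} - 266\right) \left(-401\right) = \left(0 - 266\right) \left(-401\right) = \left(-266\right) \left(-401\right) = 106666$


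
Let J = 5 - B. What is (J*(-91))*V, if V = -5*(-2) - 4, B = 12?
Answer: 3822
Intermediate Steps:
J = -7 (J = 5 - 1*12 = 5 - 12 = -7)
V = 6 (V = 10 - 4 = 6)
(J*(-91))*V = -7*(-91)*6 = 637*6 = 3822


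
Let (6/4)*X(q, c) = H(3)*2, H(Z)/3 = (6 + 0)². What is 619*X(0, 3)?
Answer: 89136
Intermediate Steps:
H(Z) = 108 (H(Z) = 3*(6 + 0)² = 3*6² = 3*36 = 108)
X(q, c) = 144 (X(q, c) = 2*(108*2)/3 = (⅔)*216 = 144)
619*X(0, 3) = 619*144 = 89136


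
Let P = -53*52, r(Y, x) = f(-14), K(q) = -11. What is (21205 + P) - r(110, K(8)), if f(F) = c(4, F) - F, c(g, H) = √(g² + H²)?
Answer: 18435 - 2*√53 ≈ 18420.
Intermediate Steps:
c(g, H) = √(H² + g²)
f(F) = √(16 + F²) - F (f(F) = √(F² + 4²) - F = √(F² + 16) - F = √(16 + F²) - F)
r(Y, x) = 14 + 2*√53 (r(Y, x) = √(16 + (-14)²) - 1*(-14) = √(16 + 196) + 14 = √212 + 14 = 2*√53 + 14 = 14 + 2*√53)
P = -2756
(21205 + P) - r(110, K(8)) = (21205 - 2756) - (14 + 2*√53) = 18449 + (-14 - 2*√53) = 18435 - 2*√53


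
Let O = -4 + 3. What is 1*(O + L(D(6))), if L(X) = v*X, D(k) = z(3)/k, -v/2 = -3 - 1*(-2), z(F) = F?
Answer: 0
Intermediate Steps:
v = 2 (v = -2*(-3 - 1*(-2)) = -2*(-3 + 2) = -2*(-1) = 2)
D(k) = 3/k
L(X) = 2*X
O = -1
1*(O + L(D(6))) = 1*(-1 + 2*(3/6)) = 1*(-1 + 2*(3*(⅙))) = 1*(-1 + 2*(½)) = 1*(-1 + 1) = 1*0 = 0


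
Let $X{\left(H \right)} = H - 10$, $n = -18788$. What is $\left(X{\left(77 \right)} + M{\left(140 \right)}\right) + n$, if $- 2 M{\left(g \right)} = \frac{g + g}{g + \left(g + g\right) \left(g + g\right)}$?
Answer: $- \frac{10502482}{561} \approx -18721.0$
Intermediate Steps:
$M{\left(g \right)} = - \frac{g}{g + 4 g^{2}}$ ($M{\left(g \right)} = - \frac{\left(g + g\right) \frac{1}{g + \left(g + g\right) \left(g + g\right)}}{2} = - \frac{2 g \frac{1}{g + 2 g 2 g}}{2} = - \frac{2 g \frac{1}{g + 4 g^{2}}}{2} = - \frac{g}{g + 4 g^{2}}$)
$X{\left(H \right)} = -10 + H$ ($X{\left(H \right)} = H - 10 = -10 + H$)
$\left(X{\left(77 \right)} + M{\left(140 \right)}\right) + n = \left(\left(-10 + 77\right) - \frac{1}{1 + 4 \cdot 140}\right) - 18788 = \left(67 - \frac{1}{1 + 560}\right) - 18788 = \left(67 - \frac{1}{561}\right) - 18788 = \frac{37586}{561} - 18788 = - \frac{10502482}{561}$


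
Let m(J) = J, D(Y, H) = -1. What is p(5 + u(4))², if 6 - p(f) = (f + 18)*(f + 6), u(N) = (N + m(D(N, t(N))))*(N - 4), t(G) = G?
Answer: 61009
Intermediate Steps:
u(N) = (-1 + N)*(-4 + N) (u(N) = (N - 1)*(N - 4) = (-1 + N)*(-4 + N))
p(f) = 6 - (6 + f)*(18 + f) (p(f) = 6 - (f + 18)*(f + 6) = 6 - (18 + f)*(6 + f) = 6 - (6 + f)*(18 + f))
p(5 + u(4))² = (-102 - (5 + (4 + 4² - 5*4))² - 24*(5 + (4 + 4² - 5*4)))² = (-102 - (5 + (4 + 16 - 20))² - 24*(5 + (4 + 16 - 20)))² = (-102 - (5 + 0)² - 24*(5 + 0))² = (-102 - 1*5² - 24*5)² = (-102 - 1*25 - 120)² = (-102 - 25 - 120)² = (-247)² = 61009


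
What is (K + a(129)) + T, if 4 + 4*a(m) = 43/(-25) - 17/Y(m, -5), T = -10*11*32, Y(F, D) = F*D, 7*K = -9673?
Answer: -221383117/45150 ≈ -4903.3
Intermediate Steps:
K = -9673/7 (K = (⅐)*(-9673) = -9673/7 ≈ -1381.9)
Y(F, D) = D*F
T = -3520 (T = -110*32 = -3520)
a(m) = -143/100 + 17/(20*m) (a(m) = -1 + (43/(-25) - 17*(-1/(5*m)))/4 = -1 + (43*(-1/25) - (-17)/(5*m))/4 = -1 + (-43/25 + 17/(5*m))/4 = -1 + (-43/100 + 17/(20*m)) = -143/100 + 17/(20*m))
(K + a(129)) + T = (-9673/7 + (1/100)*(85 - 143*129)/129) - 3520 = (-9673/7 + (1/100)*(1/129)*(85 - 18447)) - 3520 = (-9673/7 + (1/100)*(1/129)*(-18362)) - 3520 = (-9673/7 - 9181/6450) - 3520 = -62455117/45150 - 3520 = -221383117/45150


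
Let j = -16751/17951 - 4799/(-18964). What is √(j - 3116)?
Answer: I*√90296189370544146649/170211382 ≈ 55.827*I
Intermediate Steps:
j = -231519115/340422764 (j = -16751*1/17951 - 4799*(-1/18964) = -16751/17951 + 4799/18964 = -231519115/340422764 ≈ -0.68009)
√(j - 3116) = √(-231519115/340422764 - 3116) = √(-1060988851739/340422764) = I*√90296189370544146649/170211382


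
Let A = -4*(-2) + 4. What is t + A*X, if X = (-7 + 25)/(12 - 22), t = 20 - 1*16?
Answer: -88/5 ≈ -17.600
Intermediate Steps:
t = 4 (t = 20 - 16 = 4)
X = -9/5 (X = 18/(-10) = 18*(-1/10) = -9/5 ≈ -1.8000)
A = 12 (A = 8 + 4 = 12)
t + A*X = 4 + 12*(-9/5) = 4 - 108/5 = -88/5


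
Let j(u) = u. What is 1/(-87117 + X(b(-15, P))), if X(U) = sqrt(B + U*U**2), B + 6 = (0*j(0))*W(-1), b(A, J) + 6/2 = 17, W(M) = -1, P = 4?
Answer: -87117/7589368951 - 37*sqrt(2)/7589368951 ≈ -1.1486e-5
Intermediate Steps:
b(A, J) = 14 (b(A, J) = -3 + 17 = 14)
B = -6 (B = -6 + (0*0)*(-1) = -6 + 0*(-1) = -6 + 0 = -6)
X(U) = sqrt(-6 + U**3) (X(U) = sqrt(-6 + U*U**2) = sqrt(-6 + U**3))
1/(-87117 + X(b(-15, P))) = 1/(-87117 + sqrt(-6 + 14**3)) = 1/(-87117 + sqrt(-6 + 2744)) = 1/(-87117 + sqrt(2738)) = 1/(-87117 + 37*sqrt(2))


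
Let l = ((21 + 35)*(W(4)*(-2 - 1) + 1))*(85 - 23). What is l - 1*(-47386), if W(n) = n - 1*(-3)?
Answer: -22054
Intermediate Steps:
W(n) = 3 + n (W(n) = n + 3 = 3 + n)
l = -69440 (l = ((21 + 35)*((3 + 4)*(-2 - 1) + 1))*(85 - 23) = (56*(7*(-3) + 1))*62 = (56*(-21 + 1))*62 = (56*(-20))*62 = -1120*62 = -69440)
l - 1*(-47386) = -69440 - 1*(-47386) = -69440 + 47386 = -22054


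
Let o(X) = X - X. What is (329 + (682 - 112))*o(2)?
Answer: 0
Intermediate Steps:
o(X) = 0
(329 + (682 - 112))*o(2) = (329 + (682 - 112))*0 = (329 + 570)*0 = 899*0 = 0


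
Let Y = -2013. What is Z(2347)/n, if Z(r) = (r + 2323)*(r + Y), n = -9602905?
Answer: -311956/1920581 ≈ -0.16243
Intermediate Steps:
Z(r) = (-2013 + r)*(2323 + r) (Z(r) = (r + 2323)*(r - 2013) = (2323 + r)*(-2013 + r) = (-2013 + r)*(2323 + r))
Z(2347)/n = (-4676199 + 2347² + 310*2347)/(-9602905) = (-4676199 + 5508409 + 727570)*(-1/9602905) = 1559780*(-1/9602905) = -311956/1920581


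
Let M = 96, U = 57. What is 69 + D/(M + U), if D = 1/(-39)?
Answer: 411722/5967 ≈ 69.000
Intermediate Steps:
D = -1/39 ≈ -0.025641
69 + D/(M + U) = 69 - 1/(39*(96 + 57)) = 69 - 1/39/153 = 69 - 1/39*1/153 = 69 - 1/5967 = 411722/5967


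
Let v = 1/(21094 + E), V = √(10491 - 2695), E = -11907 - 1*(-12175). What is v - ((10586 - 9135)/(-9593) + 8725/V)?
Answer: 31005855/204925666 - 8725*√1949/3898 ≈ -98.665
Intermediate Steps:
E = 268 (E = -11907 + 12175 = 268)
V = 2*√1949 (V = √7796 = 2*√1949 ≈ 88.295)
v = 1/21362 (v = 1/(21094 + 268) = 1/21362 ≈ 4.6812e-5)
v - ((10586 - 9135)/(-9593) + 8725/V) = 1/21362 - ((10586 - 9135)/(-9593) + 8725/((2*√1949))) = 1/21362 - (1451*(-1/9593) + 8725*(√1949/3898)) = 1/21362 - (-1451/9593 + 8725*√1949/3898) = 1/21362 + (1451/9593 - 8725*√1949/3898) = 31005855/204925666 - 8725*√1949/3898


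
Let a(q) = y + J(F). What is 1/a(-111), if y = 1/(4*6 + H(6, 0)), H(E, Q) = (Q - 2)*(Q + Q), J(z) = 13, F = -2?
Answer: 24/313 ≈ 0.076677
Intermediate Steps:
H(E, Q) = 2*Q*(-2 + Q) (H(E, Q) = (-2 + Q)*(2*Q) = 2*Q*(-2 + Q))
y = 1/24 (y = 1/(4*6 + 2*0*(-2 + 0)) = 1/(24 + 2*0*(-2)) = 1/(24 + 0) = 1/24 ≈ 0.041667)
a(q) = 313/24 (a(q) = 1/24 + 13 = 313/24)
1/a(-111) = 1/(313/24) = 24/313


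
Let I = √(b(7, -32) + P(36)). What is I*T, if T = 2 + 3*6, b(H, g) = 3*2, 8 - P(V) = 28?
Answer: 20*I*√14 ≈ 74.833*I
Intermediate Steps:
P(V) = -20 (P(V) = 8 - 1*28 = 8 - 28 = -20)
b(H, g) = 6
T = 20 (T = 2 + 18 = 20)
I = I*√14 (I = √(6 - 20) = √(-14) = I*√14 ≈ 3.7417*I)
I*T = (I*√14)*20 = 20*I*√14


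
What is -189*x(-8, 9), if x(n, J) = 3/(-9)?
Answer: 63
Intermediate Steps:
x(n, J) = -⅓ (x(n, J) = 3*(-⅑) = -⅓)
-189*x(-8, 9) = -189*(-⅓) = 63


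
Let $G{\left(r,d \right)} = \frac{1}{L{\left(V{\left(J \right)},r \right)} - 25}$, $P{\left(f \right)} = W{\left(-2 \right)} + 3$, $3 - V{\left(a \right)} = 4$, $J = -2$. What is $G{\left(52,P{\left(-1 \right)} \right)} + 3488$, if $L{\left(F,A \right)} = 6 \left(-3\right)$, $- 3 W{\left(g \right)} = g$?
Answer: $\frac{149983}{43} \approx 3488.0$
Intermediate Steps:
$W{\left(g \right)} = - \frac{g}{3}$
$V{\left(a \right)} = -1$ ($V{\left(a \right)} = 3 - 4 = -1$)
$L{\left(F,A \right)} = -18$
$P{\left(f \right)} = \frac{11}{3}$ ($P{\left(f \right)} = \left(- \frac{1}{3}\right) \left(-2\right) + 3 = \frac{2}{3} + 3 = \frac{11}{3}$)
$G{\left(r,d \right)} = - \frac{1}{43}$ ($G{\left(r,d \right)} = \frac{1}{-18 - 25} = \frac{1}{-43} = - \frac{1}{43}$)
$G{\left(52,P{\left(-1 \right)} \right)} + 3488 = - \frac{1}{43} + 3488 = \frac{149983}{43}$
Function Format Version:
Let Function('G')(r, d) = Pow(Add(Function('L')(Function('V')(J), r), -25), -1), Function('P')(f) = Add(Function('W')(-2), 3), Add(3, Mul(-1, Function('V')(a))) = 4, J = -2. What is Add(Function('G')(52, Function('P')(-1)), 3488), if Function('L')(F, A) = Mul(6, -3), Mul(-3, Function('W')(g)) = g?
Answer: Rational(149983, 43) ≈ 3488.0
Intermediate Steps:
Function('W')(g) = Mul(Rational(-1, 3), g)
Function('V')(a) = -1 (Function('V')(a) = Add(3, Mul(-1, 4)) = Add(3, -4) = -1)
Function('L')(F, A) = -18
Function('P')(f) = Rational(11, 3) (Function('P')(f) = Add(Mul(Rational(-1, 3), -2), 3) = Add(Rational(2, 3), 3) = Rational(11, 3))
Function('G')(r, d) = Rational(-1, 43) (Function('G')(r, d) = Pow(Add(-18, -25), -1) = Pow(-43, -1) = Rational(-1, 43))
Add(Function('G')(52, Function('P')(-1)), 3488) = Add(Rational(-1, 43), 3488) = Rational(149983, 43)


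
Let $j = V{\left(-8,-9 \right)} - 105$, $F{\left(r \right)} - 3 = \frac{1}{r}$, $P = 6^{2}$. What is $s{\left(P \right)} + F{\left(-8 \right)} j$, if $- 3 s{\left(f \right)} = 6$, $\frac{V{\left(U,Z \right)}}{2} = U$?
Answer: $- \frac{2799}{8} \approx -349.88$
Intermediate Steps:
$V{\left(U,Z \right)} = 2 U$
$P = 36$
$s{\left(f \right)} = -2$ ($s{\left(f \right)} = \left(- \frac{1}{3}\right) 6 = -2$)
$F{\left(r \right)} = 3 + \frac{1}{r}$
$j = -121$ ($j = 2 \left(-8\right) - 105 = -16 - 105 = -121$)
$s{\left(P \right)} + F{\left(-8 \right)} j = -2 + \left(3 + \frac{1}{-8}\right) \left(-121\right) = -2 + \left(3 - \frac{1}{8}\right) \left(-121\right) = -2 + \frac{23}{8} \left(-121\right) = -2 - \frac{2783}{8} = - \frac{2799}{8}$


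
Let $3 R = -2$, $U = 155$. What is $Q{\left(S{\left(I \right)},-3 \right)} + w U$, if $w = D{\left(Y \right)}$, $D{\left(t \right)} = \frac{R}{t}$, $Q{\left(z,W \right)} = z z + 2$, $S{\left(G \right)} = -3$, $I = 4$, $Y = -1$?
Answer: $\frac{343}{3} \approx 114.33$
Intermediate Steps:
$R = - \frac{2}{3}$ ($R = \frac{1}{3} \left(-2\right) = - \frac{2}{3} \approx -0.66667$)
$Q{\left(z,W \right)} = 2 + z^{2}$ ($Q{\left(z,W \right)} = z^{2} + 2 = 2 + z^{2}$)
$D{\left(t \right)} = - \frac{2}{3 t}$
$w = \frac{2}{3}$ ($w = - \frac{2}{3 \left(-1\right)} = \left(- \frac{2}{3}\right) \left(-1\right) = \frac{2}{3} \approx 0.66667$)
$Q{\left(S{\left(I \right)},-3 \right)} + w U = \left(2 + \left(-3\right)^{2}\right) + \frac{2}{3} \cdot 155 = \left(2 + 9\right) + \frac{310}{3} = 11 + \frac{310}{3} = \frac{343}{3}$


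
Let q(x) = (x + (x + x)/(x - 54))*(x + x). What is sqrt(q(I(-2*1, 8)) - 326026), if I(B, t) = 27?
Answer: 2*I*sqrt(81169) ≈ 569.8*I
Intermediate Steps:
q(x) = 2*x*(x + 2*x/(-54 + x)) (q(x) = (x + (2*x)/(-54 + x))*(2*x) = (x + 2*x/(-54 + x))*(2*x) = 2*x*(x + 2*x/(-54 + x)))
sqrt(q(I(-2*1, 8)) - 326026) = sqrt(2*27**2*(-52 + 27)/(-54 + 27) - 326026) = sqrt(2*729*(-25)/(-27) - 326026) = sqrt(2*729*(-1/27)*(-25) - 326026) = sqrt(1350 - 326026) = sqrt(-324676) = 2*I*sqrt(81169)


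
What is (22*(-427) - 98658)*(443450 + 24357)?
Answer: -50547481964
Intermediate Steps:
(22*(-427) - 98658)*(443450 + 24357) = (-9394 - 98658)*467807 = -108052*467807 = -50547481964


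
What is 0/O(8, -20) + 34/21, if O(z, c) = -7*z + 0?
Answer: 34/21 ≈ 1.6190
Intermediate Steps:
O(z, c) = -7*z
0/O(8, -20) + 34/21 = 0/((-7*8)) + 34/21 = 0/(-56) + 34*(1/21) = 0*(-1/56) + 34/21 = 0 + 34/21 = 34/21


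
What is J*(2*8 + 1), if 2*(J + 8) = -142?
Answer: -1343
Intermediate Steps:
J = -79 (J = -8 + (½)*(-142) = -8 - 71 = -79)
J*(2*8 + 1) = -79*(2*8 + 1) = -79*(16 + 1) = -79*17 = -1343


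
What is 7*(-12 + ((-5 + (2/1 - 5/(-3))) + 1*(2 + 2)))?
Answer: -196/3 ≈ -65.333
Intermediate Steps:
7*(-12 + ((-5 + (2/1 - 5/(-3))) + 1*(2 + 2))) = 7*(-12 + ((-5 + (2*1 - 5*(-1/3))) + 1*4)) = 7*(-12 + ((-5 + (2 + 5/3)) + 4)) = 7*(-12 + ((-5 + 11/3) + 4)) = 7*(-12 + (-4/3 + 4)) = 7*(-12 + 8/3) = 7*(-28/3) = -196/3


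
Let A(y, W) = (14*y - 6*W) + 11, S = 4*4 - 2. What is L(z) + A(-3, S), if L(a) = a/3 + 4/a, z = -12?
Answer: -358/3 ≈ -119.33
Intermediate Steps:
S = 14 (S = 16 - 2 = 14)
A(y, W) = 11 - 6*W + 14*y (A(y, W) = (-6*W + 14*y) + 11 = 11 - 6*W + 14*y)
L(a) = 4/a + a/3 (L(a) = a*(⅓) + 4/a = a/3 + 4/a = 4/a + a/3)
L(z) + A(-3, S) = (4/(-12) + (⅓)*(-12)) + (11 - 6*14 + 14*(-3)) = (4*(-1/12) - 4) + (11 - 84 - 42) = (-⅓ - 4) - 115 = -13/3 - 115 = -358/3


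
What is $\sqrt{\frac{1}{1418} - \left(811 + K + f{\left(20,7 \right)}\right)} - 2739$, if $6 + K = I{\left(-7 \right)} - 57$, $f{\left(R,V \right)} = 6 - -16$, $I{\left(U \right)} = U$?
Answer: $-2739 + \frac{i \sqrt{1534180994}}{1418} \approx -2739.0 + 27.622 i$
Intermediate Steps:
$f{\left(R,V \right)} = 22$ ($f{\left(R,V \right)} = 6 + 16 = 22$)
$K = -70$ ($K = -6 - 64 = -70$)
$\sqrt{\frac{1}{1418} - \left(811 + K + f{\left(20,7 \right)}\right)} - 2739 = \sqrt{\frac{1}{1418} - 763} - 2739 = \sqrt{- \frac{1081933}{1418}} - 2739 = \frac{i \sqrt{1534180994}}{1418} - 2739 = -2739 + \frac{i \sqrt{1534180994}}{1418}$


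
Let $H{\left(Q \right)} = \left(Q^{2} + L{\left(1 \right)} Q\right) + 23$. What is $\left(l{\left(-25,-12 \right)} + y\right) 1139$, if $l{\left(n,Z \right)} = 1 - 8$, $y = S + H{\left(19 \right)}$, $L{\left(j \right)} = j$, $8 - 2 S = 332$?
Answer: $266526$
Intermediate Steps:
$S = -162$ ($S = 4 - 166 = -162$)
$H{\left(Q \right)} = 23 + Q + Q^{2}$ ($H{\left(Q \right)} = \left(Q^{2} + 1 Q\right) + 23 = \left(Q^{2} + Q\right) + 23 = \left(Q + Q^{2}\right) + 23 = 23 + Q + Q^{2}$)
$y = 241$ ($y = -162 + \left(23 + 19 + 19^{2}\right) = -162 + \left(23 + 19 + 361\right) = -162 + 403 = 241$)
$l{\left(n,Z \right)} = -7$ ($l{\left(n,Z \right)} = 1 - 8 = -7$)
$\left(l{\left(-25,-12 \right)} + y\right) 1139 = \left(-7 + 241\right) 1139 = 234 \cdot 1139 = 266526$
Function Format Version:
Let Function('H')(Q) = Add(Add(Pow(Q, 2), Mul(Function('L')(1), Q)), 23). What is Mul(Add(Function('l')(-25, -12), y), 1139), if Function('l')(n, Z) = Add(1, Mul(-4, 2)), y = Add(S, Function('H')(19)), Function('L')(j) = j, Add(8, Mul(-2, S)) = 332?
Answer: 266526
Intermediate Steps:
S = -162 (S = Add(4, Mul(Rational(-1, 2), 332)) = Add(4, -166) = -162)
Function('H')(Q) = Add(23, Q, Pow(Q, 2)) (Function('H')(Q) = Add(Add(Pow(Q, 2), Mul(1, Q)), 23) = Add(Add(Pow(Q, 2), Q), 23) = Add(Add(Q, Pow(Q, 2)), 23) = Add(23, Q, Pow(Q, 2)))
y = 241 (y = Add(-162, Add(23, 19, Pow(19, 2))) = Add(-162, Add(23, 19, 361)) = Add(-162, 403) = 241)
Function('l')(n, Z) = -7 (Function('l')(n, Z) = Add(1, -8) = -7)
Mul(Add(Function('l')(-25, -12), y), 1139) = Mul(Add(-7, 241), 1139) = Mul(234, 1139) = 266526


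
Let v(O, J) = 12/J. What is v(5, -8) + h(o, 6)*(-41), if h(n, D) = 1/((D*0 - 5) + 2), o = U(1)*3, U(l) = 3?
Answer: 73/6 ≈ 12.167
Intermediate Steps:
o = 9 (o = 3*3 = 9)
h(n, D) = -⅓ (h(n, D) = 1/((0 - 5) + 2) = 1/(-5 + 2) = 1/(-3) = -⅓)
v(5, -8) + h(o, 6)*(-41) = 12/(-8) - ⅓*(-41) = 12*(-⅛) + 41/3 = -3/2 + 41/3 = 73/6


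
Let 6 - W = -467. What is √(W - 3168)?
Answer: 7*I*√55 ≈ 51.913*I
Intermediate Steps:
W = 473 (W = 6 - 1*(-467) = 6 + 467 = 473)
√(W - 3168) = √(473 - 3168) = √(-2695) = 7*I*√55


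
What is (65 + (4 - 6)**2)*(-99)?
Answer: -6831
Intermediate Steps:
(65 + (4 - 6)**2)*(-99) = (65 + (-2)**2)*(-99) = (65 + 4)*(-99) = 69*(-99) = -6831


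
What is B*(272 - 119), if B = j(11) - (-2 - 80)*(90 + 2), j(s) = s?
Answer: 1155915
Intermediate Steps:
B = 7555 (B = 11 - (-2 - 80)*(90 + 2) = 11 - (-82)*92 = 11 - 1*(-7544) = 11 + 7544 = 7555)
B*(272 - 119) = 7555*(272 - 119) = 7555*153 = 1155915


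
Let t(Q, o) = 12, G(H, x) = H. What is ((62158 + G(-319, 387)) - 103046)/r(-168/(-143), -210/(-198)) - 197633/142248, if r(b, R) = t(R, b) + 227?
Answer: -5908847623/33997272 ≈ -173.80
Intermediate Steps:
r(b, R) = 239 (r(b, R) = 12 + 227 = 239)
((62158 + G(-319, 387)) - 103046)/r(-168/(-143), -210/(-198)) - 197633/142248 = ((62158 - 319) - 103046)/239 - 197633/142248 = (61839 - 103046)*(1/239) - 197633*1/142248 = -41207*1/239 - 197633/142248 = -41207/239 - 197633/142248 = -5908847623/33997272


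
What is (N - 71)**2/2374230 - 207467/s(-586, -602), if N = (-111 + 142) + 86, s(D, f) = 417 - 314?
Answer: -246287078731/122272845 ≈ -2014.2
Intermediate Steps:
s(D, f) = 103
N = 117 (N = 31 + 86 = 117)
(N - 71)**2/2374230 - 207467/s(-586, -602) = (117 - 71)**2/2374230 - 207467/103 = 46**2*(1/2374230) - 207467*1/103 = 2116*(1/2374230) - 207467/103 = 1058/1187115 - 207467/103 = -246287078731/122272845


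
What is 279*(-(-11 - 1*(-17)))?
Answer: -1674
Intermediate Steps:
279*(-(-11 - 1*(-17))) = 279*(-(-11 + 17)) = 279*(-1*6) = 279*(-6) = -1674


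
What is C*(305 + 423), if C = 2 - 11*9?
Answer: -70616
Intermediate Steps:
C = -97 (C = 2 - 99 = -97)
C*(305 + 423) = -97*(305 + 423) = -97*728 = -70616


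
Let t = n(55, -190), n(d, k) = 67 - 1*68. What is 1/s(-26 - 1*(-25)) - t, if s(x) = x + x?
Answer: ½ ≈ 0.50000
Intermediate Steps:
s(x) = 2*x
n(d, k) = -1 (n(d, k) = 67 - 68 = -1)
t = -1
1/s(-26 - 1*(-25)) - t = 1/(2*(-26 - 1*(-25))) - 1*(-1) = 1/(2*(-26 + 25)) + 1 = 1/(2*(-1)) + 1 = 1/(-2) + 1 = -½ + 1 = ½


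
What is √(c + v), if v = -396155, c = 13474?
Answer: I*√382681 ≈ 618.61*I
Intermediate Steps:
√(c + v) = √(13474 - 396155) = √(-382681) = I*√382681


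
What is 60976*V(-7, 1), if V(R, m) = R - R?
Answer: 0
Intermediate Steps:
V(R, m) = 0
60976*V(-7, 1) = 60976*0 = 0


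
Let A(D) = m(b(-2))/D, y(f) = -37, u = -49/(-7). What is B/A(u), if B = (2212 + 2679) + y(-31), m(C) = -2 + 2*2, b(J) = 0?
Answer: 16989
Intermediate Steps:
u = 7 (u = -49*(-⅐) = 7)
m(C) = 2 (m(C) = -2 + 4 = 2)
B = 4854 (B = (2212 + 2679) - 37 = 4891 - 37 = 4854)
A(D) = 2/D
B/A(u) = 4854/((2/7)) = 4854/((2*(⅐))) = 4854/(2/7) = 4854*(7/2) = 16989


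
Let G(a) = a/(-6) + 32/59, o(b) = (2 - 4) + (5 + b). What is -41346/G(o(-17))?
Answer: -7318242/509 ≈ -14378.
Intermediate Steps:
o(b) = 3 + b (o(b) = -2 + (5 + b) = 3 + b)
G(a) = 32/59 - a/6 (G(a) = a*(-⅙) + 32*(1/59) = -a/6 + 32/59 = 32/59 - a/6)
-41346/G(o(-17)) = -41346/(32/59 - (3 - 17)/6) = -41346/(32/59 - ⅙*(-14)) = -41346/(32/59 + 7/3) = -41346/509/177 = -41346*177/509 = -7318242/509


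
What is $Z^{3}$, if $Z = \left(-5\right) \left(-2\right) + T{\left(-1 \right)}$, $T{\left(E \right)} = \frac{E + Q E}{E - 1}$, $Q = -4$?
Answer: $\frac{4913}{8} \approx 614.13$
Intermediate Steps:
$T{\left(E \right)} = - \frac{3 E}{-1 + E}$ ($T{\left(E \right)} = \frac{E - 4 E}{E - 1} = \frac{\left(-3\right) E}{-1 + E} = - \frac{3 E}{-1 + E}$)
$Z = \frac{17}{2}$ ($Z = \left(-5\right) \left(-2\right) - - \frac{3}{-1 - 1} = 10 - - \frac{3}{-2} = 10 - \left(-3\right) \left(- \frac{1}{2}\right) = 10 - \frac{3}{2} = \frac{17}{2} \approx 8.5$)
$Z^{3} = \left(\frac{17}{2}\right)^{3} = \frac{4913}{8}$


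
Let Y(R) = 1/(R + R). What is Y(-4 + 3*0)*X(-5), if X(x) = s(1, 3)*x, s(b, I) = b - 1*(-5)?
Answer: 15/4 ≈ 3.7500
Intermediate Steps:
s(b, I) = 5 + b (s(b, I) = b + 5 = 5 + b)
Y(R) = 1/(2*R)
X(x) = 6*x (X(x) = (5 + 1)*x = 6*x)
Y(-4 + 3*0)*X(-5) = (1/(2*(-4 + 3*0)))*(6*(-5)) = (1/(2*(-4 + 0)))*(-30) = ((½)/(-4))*(-30) = ((½)*(-¼))*(-30) = -⅛*(-30) = 15/4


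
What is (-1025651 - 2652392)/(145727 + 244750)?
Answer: -3678043/390477 ≈ -9.4194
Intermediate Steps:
(-1025651 - 2652392)/(145727 + 244750) = -3678043/390477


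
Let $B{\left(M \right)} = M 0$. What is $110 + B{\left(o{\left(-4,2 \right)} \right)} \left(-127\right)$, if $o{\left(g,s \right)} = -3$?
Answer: $110$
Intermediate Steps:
$B{\left(M \right)} = 0$
$110 + B{\left(o{\left(-4,2 \right)} \right)} \left(-127\right) = 110 + 0 \left(-127\right) = 110 + 0 = 110$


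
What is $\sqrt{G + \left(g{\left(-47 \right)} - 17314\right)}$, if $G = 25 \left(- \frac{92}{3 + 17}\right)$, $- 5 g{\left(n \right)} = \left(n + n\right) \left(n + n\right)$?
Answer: $\frac{i \sqrt{479905}}{5} \approx 138.55 i$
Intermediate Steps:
$g{\left(n \right)} = - \frac{4 n^{2}}{5}$ ($g{\left(n \right)} = - \frac{\left(n + n\right) \left(n + n\right)}{5} = - \frac{2 n 2 n}{5} = - \frac{4 n^{2}}{5}$)
$G = -115$ ($G = 25 \left(- \frac{92}{20}\right) = 25 \left(\left(-92\right) \frac{1}{20}\right) = 25 \left(- \frac{23}{5}\right) = -115$)
$\sqrt{G + \left(g{\left(-47 \right)} - 17314\right)} = \sqrt{-115 - \left(17314 + \frac{4 \left(-47\right)^{2}}{5}\right)} = \sqrt{-115 - \frac{95406}{5}} = \sqrt{- \frac{95981}{5}} = \frac{i \sqrt{479905}}{5}$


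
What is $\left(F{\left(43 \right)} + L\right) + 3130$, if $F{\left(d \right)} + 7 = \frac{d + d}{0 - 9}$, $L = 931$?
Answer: $\frac{36400}{9} \approx 4044.4$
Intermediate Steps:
$F{\left(d \right)} = -7 - \frac{2 d}{9}$ ($F{\left(d \right)} = -7 + \frac{d + d}{0 - 9} = -7 + \frac{2 d}{-9} = -7 + 2 d \left(- \frac{1}{9}\right) = -7 - \frac{2 d}{9}$)
$\left(F{\left(43 \right)} + L\right) + 3130 = \left(\left(-7 - \frac{86}{9}\right) + 931\right) + 3130 = \left(- \frac{149}{9} + 931\right) + 3130 = \frac{8230}{9} + 3130 = \frac{36400}{9}$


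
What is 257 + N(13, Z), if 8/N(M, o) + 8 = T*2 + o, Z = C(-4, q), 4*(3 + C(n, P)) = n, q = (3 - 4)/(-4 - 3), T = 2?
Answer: 256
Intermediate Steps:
q = 1/7 (q = -1/(-7) = -1*(-1/7) = 1/7 ≈ 0.14286)
C(n, P) = -3 + n/4
Z = -4 (Z = -3 + (1/4)*(-4) = -3 - 1 = -4)
N(M, o) = 8/(-4 + o) (N(M, o) = 8/(-8 + (2*2 + o)) = 8/(-8 + (4 + o)) = 8/(-4 + o))
257 + N(13, Z) = 257 + 8/(-4 - 4) = 257 + 8/(-8) = 257 + 8*(-1/8) = 257 - 1 = 256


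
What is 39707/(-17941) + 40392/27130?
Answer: -176289019/243369665 ≈ -0.72437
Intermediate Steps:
39707/(-17941) + 40392/27130 = 39707*(-1/17941) + 40392*(1/27130) = -39707/17941 + 20196/13565 = -176289019/243369665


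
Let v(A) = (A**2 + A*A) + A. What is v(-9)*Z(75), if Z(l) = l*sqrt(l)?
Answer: 57375*sqrt(3) ≈ 99376.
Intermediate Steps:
v(A) = A + 2*A**2 (v(A) = (A**2 + A**2) + A = 2*A**2 + A = A + 2*A**2)
Z(l) = l**(3/2)
v(-9)*Z(75) = (-9*(1 + 2*(-9)))*75**(3/2) = (-9*(1 - 18))*(375*sqrt(3)) = (-9*(-17))*(375*sqrt(3)) = 153*(375*sqrt(3)) = 57375*sqrt(3)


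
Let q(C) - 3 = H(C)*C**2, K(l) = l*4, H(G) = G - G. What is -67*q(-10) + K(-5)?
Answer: -221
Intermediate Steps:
H(G) = 0
K(l) = 4*l
q(C) = 3 (q(C) = 3 + 0*C**2 = 3 + 0 = 3)
-67*q(-10) + K(-5) = -67*3 + 4*(-5) = -201 - 20 = -221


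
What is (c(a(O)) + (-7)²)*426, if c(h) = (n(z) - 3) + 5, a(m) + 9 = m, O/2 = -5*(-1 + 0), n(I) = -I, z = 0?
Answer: 21726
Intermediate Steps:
O = 10 (O = 2*(-5*(-1 + 0)) = 2*(-5*(-1)) = 2*5 = 10)
a(m) = -9 + m
c(h) = 2 (c(h) = (-1*0 - 3) + 5 = (0 - 3) + 5 = -3 + 5 = 2)
(c(a(O)) + (-7)²)*426 = (2 + (-7)²)*426 = (2 + 49)*426 = 51*426 = 21726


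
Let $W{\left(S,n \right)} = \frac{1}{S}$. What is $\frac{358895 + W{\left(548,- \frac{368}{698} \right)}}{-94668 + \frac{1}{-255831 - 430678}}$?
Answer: $- \frac{135018787546649}{35614757839124} \approx -3.7911$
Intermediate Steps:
$\frac{358895 + W{\left(548,- \frac{368}{698} \right)}}{-94668 + \frac{1}{-255831 - 430678}} = \frac{358895 + \frac{1}{548}}{-94668 + \frac{1}{-255831 - 430678}} = \frac{358895 + \frac{1}{548}}{-94668 + \frac{1}{-686509}} = \frac{196674461}{548 \left(-94668 - \frac{1}{686509}\right)} = \frac{196674461}{548 \left(- \frac{64990434013}{686509}\right)} = \frac{196674461}{548} \left(- \frac{686509}{64990434013}\right) = - \frac{135018787546649}{35614757839124}$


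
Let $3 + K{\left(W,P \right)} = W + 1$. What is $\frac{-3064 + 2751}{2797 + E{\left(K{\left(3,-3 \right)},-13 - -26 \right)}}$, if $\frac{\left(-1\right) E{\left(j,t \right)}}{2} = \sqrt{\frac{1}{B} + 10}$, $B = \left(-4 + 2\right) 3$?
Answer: $- \frac{2626383}{23469509} - \frac{313 \sqrt{354}}{23469509} \approx -0.11216$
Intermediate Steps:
$B = -6$ ($B = \left(-2\right) 3 = -6$)
$K{\left(W,P \right)} = -2 + W$ ($K{\left(W,P \right)} = -3 + \left(W + 1\right) = -3 + \left(1 + W\right) = -2 + W$)
$E{\left(j,t \right)} = - \frac{\sqrt{354}}{3}$ ($E{\left(j,t \right)} = - 2 \sqrt{\frac{1}{-6} + 10} = - 2 \sqrt{- \frac{1}{6} + 10} = - 2 \sqrt{\frac{59}{6}} = - 2 \frac{\sqrt{354}}{6} = - \frac{\sqrt{354}}{3}$)
$\frac{-3064 + 2751}{2797 + E{\left(K{\left(3,-3 \right)},-13 - -26 \right)}} = \frac{-3064 + 2751}{2797 - \frac{\sqrt{354}}{3}} = - \frac{313}{2797 - \frac{\sqrt{354}}{3}}$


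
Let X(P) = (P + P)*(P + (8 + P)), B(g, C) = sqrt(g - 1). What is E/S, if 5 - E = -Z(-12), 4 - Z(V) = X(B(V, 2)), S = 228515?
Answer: 61/228515 - 16*I*sqrt(13)/228515 ≈ 0.00026694 - 0.00025245*I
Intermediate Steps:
B(g, C) = sqrt(-1 + g)
X(P) = 2*P*(8 + 2*P) (X(P) = (2*P)*(8 + 2*P) = 2*P*(8 + 2*P))
Z(V) = 4 - 4*sqrt(-1 + V)*(4 + sqrt(-1 + V))
E = 61 - 16*I*sqrt(13) (E = 5 - (-1)*(8 - 16*sqrt(-1 - 12) - 4*(-12)) = 5 - (-1)*(8 - 16*I*sqrt(13) + 48) = 5 - (-1)*(56 - 16*I*sqrt(13)) = 5 - (-56 + 16*I*sqrt(13)) = 5 + (56 - 16*I*sqrt(13)) = 61 - 16*I*sqrt(13) ≈ 61.0 - 57.689*I)
E/S = (61 - 16*I*sqrt(13))/228515 = (61 - 16*I*sqrt(13))*(1/228515) = 61/228515 - 16*I*sqrt(13)/228515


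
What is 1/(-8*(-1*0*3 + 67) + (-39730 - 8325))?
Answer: -1/48591 ≈ -2.0580e-5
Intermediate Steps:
1/(-8*(-1*0*3 + 67) + (-39730 - 8325)) = 1/(-8*(0*3 + 67) - 48055) = 1/(-8*(0 + 67) - 48055) = 1/(-8*67 - 48055) = 1/(-536 - 48055) = 1/(-48591) = -1/48591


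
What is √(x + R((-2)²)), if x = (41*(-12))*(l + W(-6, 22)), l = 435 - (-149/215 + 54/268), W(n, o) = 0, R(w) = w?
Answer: I*√44459362758830/14405 ≈ 462.88*I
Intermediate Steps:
l = 12546511/28810 (l = 435 - (-149*1/215 + 54*(1/268)) = 435 - (-149/215 + 27/134) = 435 - 1*(-14161/28810) = 435 + 14161/28810 = 12546511/28810 ≈ 435.49)
x = -3086441706/14405 (x = (41*(-12))*(12546511/28810 + 0) = -492*12546511/28810 = -3086441706/14405 ≈ -2.1426e+5)
√(x + R((-2)²)) = √(-3086441706/14405 + (-2)²) = √(-3086441706/14405 + 4) = √(-3086384086/14405) = I*√44459362758830/14405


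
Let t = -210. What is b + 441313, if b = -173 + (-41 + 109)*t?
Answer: 426860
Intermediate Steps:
b = -14453 (b = -173 + (-41 + 109)*(-210) = -173 + 68*(-210) = -173 - 14280 = -14453)
b + 441313 = -14453 + 441313 = 426860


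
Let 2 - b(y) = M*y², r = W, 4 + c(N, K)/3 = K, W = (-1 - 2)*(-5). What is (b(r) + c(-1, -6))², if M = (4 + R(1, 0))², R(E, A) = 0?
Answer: 13162384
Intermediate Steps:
W = 15 (W = -3*(-5) = 15)
c(N, K) = -12 + 3*K
r = 15
M = 16 (M = (4 + 0)² = 4² = 16)
b(y) = 2 - 16*y²
(b(r) + c(-1, -6))² = ((2 - 16*15²) + (-12 + 3*(-6)))² = ((2 - 16*225) + (-12 - 18))² = ((2 - 3600) - 30)² = (-3598 - 30)² = (-3628)² = 13162384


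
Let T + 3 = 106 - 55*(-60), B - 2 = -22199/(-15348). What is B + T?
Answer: 52282139/15348 ≈ 3406.4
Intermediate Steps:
B = 52895/15348 (B = 2 - 22199/(-15348) = 2 - 22199*(-1/15348) = 2 + 22199/15348 = 52895/15348 ≈ 3.4464)
T = 3403 (T = -3 + (106 - 55*(-60)) = -3 + (106 + 3300) = -3 + 3406 = 3403)
B + T = 52895/15348 + 3403 = 52282139/15348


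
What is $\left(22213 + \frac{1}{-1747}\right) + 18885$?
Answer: $\frac{71798205}{1747} \approx 41098.0$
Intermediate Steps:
$\left(22213 + \frac{1}{-1747}\right) + 18885 = \left(22213 - \frac{1}{1747}\right) + 18885 = \frac{38806110}{1747} + 18885 = \frac{71798205}{1747}$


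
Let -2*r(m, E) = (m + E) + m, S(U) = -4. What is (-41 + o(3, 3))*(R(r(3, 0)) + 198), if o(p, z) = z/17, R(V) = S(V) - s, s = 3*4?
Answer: -126308/17 ≈ -7429.9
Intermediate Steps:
s = 12
r(m, E) = -m - E/2 (r(m, E) = -((m + E) + m)/2 = -((E + m) + m)/2 = -(E + 2*m)/2 = -m - E/2)
R(V) = -16 (R(V) = -4 - 1*12 = -4 - 12 = -16)
o(p, z) = z/17 (o(p, z) = z*(1/17) = z/17)
(-41 + o(3, 3))*(R(r(3, 0)) + 198) = (-41 + (1/17)*3)*(-16 + 198) = (-41 + 3/17)*182 = -694/17*182 = -126308/17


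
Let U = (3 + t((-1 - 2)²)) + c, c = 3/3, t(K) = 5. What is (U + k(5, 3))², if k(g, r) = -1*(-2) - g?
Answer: 36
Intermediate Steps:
k(g, r) = 2 - g
c = 1 (c = 3*(⅓) = 1)
U = 9 (U = (3 + 5) + 1 = 8 + 1 = 9)
(U + k(5, 3))² = (9 + (2 - 1*5))² = (9 + (2 - 5))² = (9 - 3)² = 6² = 36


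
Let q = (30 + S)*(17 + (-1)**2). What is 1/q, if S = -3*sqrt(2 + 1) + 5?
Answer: 35/21564 + sqrt(3)/7188 ≈ 0.0018640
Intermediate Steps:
S = 5 - 3*sqrt(3) (S = -3*sqrt(3) + 5 = 5 - 3*sqrt(3) ≈ -0.19615)
q = 630 - 54*sqrt(3) (q = (30 + (5 - 3*sqrt(3)))*(17 + (-1)**2) = (35 - 3*sqrt(3))*(17 + 1) = (35 - 3*sqrt(3))*18 = 630 - 54*sqrt(3) ≈ 536.47)
1/q = 1/(630 - 54*sqrt(3))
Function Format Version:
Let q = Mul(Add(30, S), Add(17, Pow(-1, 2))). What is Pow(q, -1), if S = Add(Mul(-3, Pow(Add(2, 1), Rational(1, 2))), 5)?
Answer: Add(Rational(35, 21564), Mul(Rational(1, 7188), Pow(3, Rational(1, 2)))) ≈ 0.0018640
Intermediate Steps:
S = Add(5, Mul(-3, Pow(3, Rational(1, 2)))) (S = Add(Mul(-3, Pow(3, Rational(1, 2))), 5) = Add(5, Mul(-3, Pow(3, Rational(1, 2)))) ≈ -0.19615)
q = Add(630, Mul(-54, Pow(3, Rational(1, 2)))) (q = Mul(Add(30, Add(5, Mul(-3, Pow(3, Rational(1, 2))))), Add(17, Pow(-1, 2))) = Mul(Add(35, Mul(-3, Pow(3, Rational(1, 2)))), Add(17, 1)) = Mul(Add(35, Mul(-3, Pow(3, Rational(1, 2)))), 18) = Add(630, Mul(-54, Pow(3, Rational(1, 2)))) ≈ 536.47)
Pow(q, -1) = Pow(Add(630, Mul(-54, Pow(3, Rational(1, 2)))), -1)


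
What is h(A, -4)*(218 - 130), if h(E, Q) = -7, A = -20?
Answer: -616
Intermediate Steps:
h(A, -4)*(218 - 130) = -7*(218 - 130) = -7*88 = -616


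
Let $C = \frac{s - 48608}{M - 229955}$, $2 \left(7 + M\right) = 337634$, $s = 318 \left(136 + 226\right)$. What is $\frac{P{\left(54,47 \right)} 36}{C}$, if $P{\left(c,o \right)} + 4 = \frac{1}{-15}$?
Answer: $\frac{2237907}{16627} \approx 134.59$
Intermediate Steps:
$s = 115116$ ($s = 318 \cdot 362 = 115116$)
$P{\left(c,o \right)} = - \frac{61}{15}$ ($P{\left(c,o \right)} = -4 + \frac{1}{-15} = -4 - \frac{1}{15} = - \frac{61}{15}$)
$M = 168810$ ($M = -7 + \frac{1}{2} \cdot 337634 = -7 + 168817 = 168810$)
$C = - \frac{66508}{61145}$ ($C = \frac{115116 - 48608}{168810 - 229955} = \frac{66508}{-61145} = 66508 \left(- \frac{1}{61145}\right) = - \frac{66508}{61145} \approx -1.0877$)
$\frac{P{\left(54,47 \right)} 36}{C} = \frac{\left(- \frac{61}{15}\right) 36}{- \frac{66508}{61145}} = \left(- \frac{732}{5}\right) \left(- \frac{61145}{66508}\right) = \frac{2237907}{16627}$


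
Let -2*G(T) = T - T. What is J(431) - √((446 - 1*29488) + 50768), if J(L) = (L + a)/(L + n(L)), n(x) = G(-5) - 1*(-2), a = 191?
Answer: 622/433 - 3*√2414 ≈ -145.96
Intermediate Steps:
G(T) = 0 (G(T) = -(T - T)/2 = -½*0 = 0)
n(x) = 2 (n(x) = 0 - 1*(-2) = 0 + 2 = 2)
J(L) = (191 + L)/(2 + L) (J(L) = (L + 191)/(L + 2) = (191 + L)/(2 + L))
J(431) - √((446 - 1*29488) + 50768) = (191 + 431)/(2 + 431) - √((446 - 1*29488) + 50768) = 622/433 - √((446 - 29488) + 50768) = (1/433)*622 - √(-29042 + 50768) = 622/433 - √21726 = 622/433 - 3*√2414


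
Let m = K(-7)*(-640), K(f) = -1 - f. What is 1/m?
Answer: -1/3840 ≈ -0.00026042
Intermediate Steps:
m = -3840 (m = (-1 - 1*(-7))*(-640) = (-1 + 7)*(-640) = 6*(-640) = -3840)
1/m = 1/(-3840) = -1/3840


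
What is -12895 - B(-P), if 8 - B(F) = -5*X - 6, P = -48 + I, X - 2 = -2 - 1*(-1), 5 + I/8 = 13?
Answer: -12914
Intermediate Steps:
I = 64 (I = -40 + 8*13 = -40 + 104 = 64)
X = 1 (X = 2 + (-2 - 1*(-1)) = 2 + (-2 + 1) = 2 - 1 = 1)
P = 16 (P = -48 + 64 = 16)
B(F) = 19 (B(F) = 8 - (-5*1 - 6) = 8 - (-5 - 6) = 8 - 1*(-11) = 8 + 11 = 19)
-12895 - B(-P) = -12895 - 1*19 = -12895 - 19 = -12914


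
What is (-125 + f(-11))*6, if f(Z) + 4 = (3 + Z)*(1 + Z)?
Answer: -294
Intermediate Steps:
f(Z) = -4 + (1 + Z)*(3 + Z) (f(Z) = -4 + (3 + Z)*(1 + Z) = -4 + (1 + Z)*(3 + Z))
(-125 + f(-11))*6 = (-125 + (-1 + (-11)**2 + 4*(-11)))*6 = (-125 + (-1 + 121 - 44))*6 = (-125 + 76)*6 = -49*6 = -294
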